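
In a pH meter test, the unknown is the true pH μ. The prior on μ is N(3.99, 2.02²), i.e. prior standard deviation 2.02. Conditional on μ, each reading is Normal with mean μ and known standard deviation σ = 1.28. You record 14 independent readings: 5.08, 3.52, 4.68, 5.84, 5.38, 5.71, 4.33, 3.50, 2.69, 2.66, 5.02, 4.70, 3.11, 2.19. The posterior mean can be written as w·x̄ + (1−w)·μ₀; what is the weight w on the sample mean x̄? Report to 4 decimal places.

For Normal data with known variance σ², a Normal(μ₀, σ₀²) prior on μ is conjugate. Posterior precision = 1/σ₀² + n/σ²; posterior mean is the precision-weighted average of μ₀ and x̄.
σ₀² = 2.02² = 4.0804, σ² = 1.28² = 1.6384. Prior precision 1/σ₀² = 1/4.0804; data precision n/σ² = 14/1.6384.
w = (n/σ²)/(1/σ₀² + n/σ²) = n·σ₀²/(σ² + n·σ₀²) = 14·4.0804/(1.6384 + 14·4.0804) = 57.1256/58.764 = 0.9721.

0.9721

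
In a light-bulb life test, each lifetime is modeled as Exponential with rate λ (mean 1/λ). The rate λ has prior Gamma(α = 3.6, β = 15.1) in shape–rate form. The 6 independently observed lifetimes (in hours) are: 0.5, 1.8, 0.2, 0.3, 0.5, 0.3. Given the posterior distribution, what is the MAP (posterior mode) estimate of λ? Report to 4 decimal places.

With a Gamma(shape α, rate β) prior on the exponential rate λ, the posterior after n observations with total T = Σxᵢ is Gamma(α+n, β+T).
Sum of observations T = 3.6 hours; n = 6.
Posterior: Gamma(3.6+6, 15.1+3.6) = Gamma(9.6, 18.7).
Mode = (α−1)/β = 0.4599.

0.4599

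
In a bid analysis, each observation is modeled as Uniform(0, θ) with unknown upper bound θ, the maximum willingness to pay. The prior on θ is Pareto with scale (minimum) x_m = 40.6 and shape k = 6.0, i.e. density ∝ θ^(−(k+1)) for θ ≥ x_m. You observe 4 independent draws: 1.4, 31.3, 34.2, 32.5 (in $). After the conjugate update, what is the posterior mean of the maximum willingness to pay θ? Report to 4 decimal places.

45.1111

A Pareto(scale x_m, shape k) prior on the upper bound θ of Uniform(0, θ) is conjugate: posterior is Pareto(max(x_m, max xᵢ), k + n).
Sample maximum = 34.2; prior scale x_m = 40.6 → posterior scale = max = 40.6.
Posterior shape = 6.0 + 4 = 10.0.
E[θ|data] = k·x_m/(k−1) = 10.0·40.6/9.0 = 45.1111.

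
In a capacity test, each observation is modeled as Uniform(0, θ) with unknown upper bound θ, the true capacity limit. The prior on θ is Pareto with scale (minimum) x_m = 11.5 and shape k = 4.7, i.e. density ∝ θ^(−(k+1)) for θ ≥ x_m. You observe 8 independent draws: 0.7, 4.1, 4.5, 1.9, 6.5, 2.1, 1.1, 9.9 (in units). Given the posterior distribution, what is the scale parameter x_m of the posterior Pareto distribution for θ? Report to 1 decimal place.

11.5

A Pareto(scale x_m, shape k) prior on the upper bound θ of Uniform(0, θ) is conjugate: posterior is Pareto(max(x_m, max xᵢ), k + n).
Sample maximum = 9.9; prior scale x_m = 11.5 → posterior scale = max = 11.5.
Posterior shape = 4.7 + 8 = 12.7.
Posterior scale x_m = 11.5.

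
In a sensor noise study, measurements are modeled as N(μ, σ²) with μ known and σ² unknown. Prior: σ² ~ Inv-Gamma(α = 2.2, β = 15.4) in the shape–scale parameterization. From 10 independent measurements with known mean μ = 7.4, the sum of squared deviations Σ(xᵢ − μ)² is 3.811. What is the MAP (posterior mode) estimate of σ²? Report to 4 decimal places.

With known mean μ and an Inverse-Gamma(α, β) prior on σ², the Normal likelihood is conjugate: posterior is Inv-Gamma(α + n/2, β + Σ(xᵢ−μ)²/2).
Posterior: Inv-Gamma(2.2 + 10/2, 15.4 + 3.811/2) = Inv-Gamma(7.20, 17.3055).
Mode = β/(α+1) = 17.3055/8.20 = 2.1104.

2.1104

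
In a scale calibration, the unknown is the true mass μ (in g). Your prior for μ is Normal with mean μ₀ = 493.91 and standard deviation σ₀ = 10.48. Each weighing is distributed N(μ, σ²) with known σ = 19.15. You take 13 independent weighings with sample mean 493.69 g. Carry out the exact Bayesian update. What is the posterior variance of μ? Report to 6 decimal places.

For Normal data with known variance σ², a Normal(μ₀, σ₀²) prior on μ is conjugate. Posterior precision = 1/σ₀² + n/σ²; posterior mean is the precision-weighted average of μ₀ and x̄.
σ₀² = 10.48² = 109.8304, σ² = 19.15² = 366.7225; σ² + n·σ₀² = 366.7225 + 13·109.8304 = 1794.5177.
Posterior precision = 1/σ₀² + n/σ² = 1/109.8304 + 13/366.7225 = (σ² + n·σ₀²)/(σ₀²σ²) = 1794.5177/(109.8304·366.7225); posterior variance σₙ² = σ₀²σ²/(σ² + n·σ₀²) = 109.8304·366.7225/1794.5177 = 22.444626.

22.444626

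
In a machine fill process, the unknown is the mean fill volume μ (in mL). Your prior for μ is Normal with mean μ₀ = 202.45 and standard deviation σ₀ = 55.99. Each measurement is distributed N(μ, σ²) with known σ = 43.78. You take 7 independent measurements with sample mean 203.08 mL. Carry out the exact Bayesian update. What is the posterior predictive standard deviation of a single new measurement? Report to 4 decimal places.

For Normal data with known variance σ², a Normal(μ₀, σ₀²) prior on μ is conjugate. Posterior precision = 1/σ₀² + n/σ²; posterior mean is the precision-weighted average of μ₀ and x̄.
σ₀² = 55.99² = 3134.8801, σ² = 43.78² = 1916.6884; σ² + n·σ₀² = 1916.6884 + 7·3134.8801 = 23860.8491.
Posterior precision = 1/σ₀² + n/σ² = 1/3134.8801 + 7/1916.6884 = (σ² + n·σ₀²)/(σ₀²σ²) = 23860.8491/(3134.8801·1916.6884); posterior variance σₙ² = σ₀²σ²/(σ² + n·σ₀²) = 3134.8801·1916.6884/23860.8491 = 251.817875.
Predictive variance for one new observation = σₙ² + σ² = 3134.8801·1916.6884/23860.8491 + 1916.6884 = σ²·(σ₀² + 23860.8491)/23860.8491 = 1916.6884·26995.7292/23860.8491 = 2168.506275; SD = √(1916.6884·26995.7292/23860.8491) = 46.5672.

46.5672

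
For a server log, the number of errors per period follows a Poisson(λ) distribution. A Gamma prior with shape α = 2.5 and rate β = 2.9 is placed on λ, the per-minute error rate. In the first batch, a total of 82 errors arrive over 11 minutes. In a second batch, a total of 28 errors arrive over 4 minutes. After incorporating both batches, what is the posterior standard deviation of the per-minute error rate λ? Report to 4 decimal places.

0.5925

With a Gamma(shape α, rate β) prior, the Poisson likelihood is conjugate: the posterior is Gamma(α + ΣXᵢ, β + n).
After batch 1: Gamma(α+S, β+n) = Gamma(2.5+82, 2.9+11) = Gamma(84.5, 13.9).
After batch 2: Gamma(α+S, β+n) = Gamma(84.5+28, 13.9+4) = Gamma(112.5, 17.9).
SD = √α/β = √112.5/17.9 = 0.5925.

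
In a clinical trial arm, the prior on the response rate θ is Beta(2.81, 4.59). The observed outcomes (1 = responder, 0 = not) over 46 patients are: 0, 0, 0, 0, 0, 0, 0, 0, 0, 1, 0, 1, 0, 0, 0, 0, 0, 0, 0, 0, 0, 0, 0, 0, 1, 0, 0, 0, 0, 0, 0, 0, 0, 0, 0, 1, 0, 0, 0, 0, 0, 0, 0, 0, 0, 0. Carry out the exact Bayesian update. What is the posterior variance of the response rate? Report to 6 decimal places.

The Beta prior is conjugate to a Binomial/Bernoulli likelihood; the update adds successes to α and failures to β.
Posterior: Beta(α+k, β+n−k) = Beta(2.81+4, 4.59+42) = Beta(6.81, 46.59).
Var = αβ/((α+β)²(α+β+1)) = 6.81·46.59/(53.40²·54.40) = 0.002045.

0.002045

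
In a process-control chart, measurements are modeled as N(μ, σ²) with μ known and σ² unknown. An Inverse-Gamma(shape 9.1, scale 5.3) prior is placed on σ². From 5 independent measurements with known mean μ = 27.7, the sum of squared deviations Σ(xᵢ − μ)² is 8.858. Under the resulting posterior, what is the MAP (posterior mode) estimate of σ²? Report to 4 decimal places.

0.7721

With known mean μ and an Inverse-Gamma(α, β) prior on σ², the Normal likelihood is conjugate: posterior is Inv-Gamma(α + n/2, β + Σ(xᵢ−μ)²/2).
Posterior: Inv-Gamma(9.1 + 5/2, 5.3 + 8.858/2) = Inv-Gamma(11.60, 9.7290).
Mode = β/(α+1) = 9.7290/12.60 = 0.7721.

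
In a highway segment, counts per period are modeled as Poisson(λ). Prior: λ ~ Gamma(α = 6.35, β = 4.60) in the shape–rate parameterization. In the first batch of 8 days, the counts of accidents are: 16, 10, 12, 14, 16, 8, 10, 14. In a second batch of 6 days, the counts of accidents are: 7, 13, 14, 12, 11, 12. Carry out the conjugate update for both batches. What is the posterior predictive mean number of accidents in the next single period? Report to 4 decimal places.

With a Gamma(shape α, rate β) prior, the Poisson likelihood is conjugate: the posterior is Gamma(α + ΣXᵢ, β + n).
Batch 1: sum of counts S = 100 over n = 8 days.
After batch 1: Gamma(α+S, β+n) = Gamma(6.35+100, 4.60+8) = Gamma(106.35, 12.60).
Batch 2: sum of counts S = 69 over n = 6 days.
After batch 2: Gamma(α+S, β+n) = Gamma(106.35+69, 12.60+6) = Gamma(175.35, 18.60).
The predictive distribution for one future period is NegBinom with mean α/β = 9.4274.

9.4274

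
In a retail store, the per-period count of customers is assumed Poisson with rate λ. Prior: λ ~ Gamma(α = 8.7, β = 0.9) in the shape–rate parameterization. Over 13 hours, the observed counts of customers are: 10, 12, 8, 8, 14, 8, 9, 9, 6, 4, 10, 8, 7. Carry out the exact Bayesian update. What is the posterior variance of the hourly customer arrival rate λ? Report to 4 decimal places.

With a Gamma(shape α, rate β) prior, the Poisson likelihood is conjugate: the posterior is Gamma(α + ΣXᵢ, β + n).
Sum of counts S = 113 over n = 13 hours.
Posterior: Gamma(α+S, β+n) = Gamma(8.7+113, 0.9+13) = Gamma(121.7, 13.9).
Var = α/β² = 121.7/13.9² = 0.6299.

0.6299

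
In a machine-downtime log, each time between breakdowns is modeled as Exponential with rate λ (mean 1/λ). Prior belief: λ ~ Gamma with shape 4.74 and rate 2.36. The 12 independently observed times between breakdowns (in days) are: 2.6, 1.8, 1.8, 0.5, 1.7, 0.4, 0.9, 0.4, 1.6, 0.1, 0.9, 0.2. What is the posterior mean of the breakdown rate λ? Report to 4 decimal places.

1.0970

With a Gamma(shape α, rate β) prior on the exponential rate λ, the posterior after n observations with total T = Σxᵢ is Gamma(α+n, β+T).
Sum of observations T = 12.9 days; n = 12.
Posterior: Gamma(4.74+12, 2.36+12.9) = Gamma(16.74, 15.26).
Posterior mean of λ = α/β = 16.74/15.26 = 1.0970.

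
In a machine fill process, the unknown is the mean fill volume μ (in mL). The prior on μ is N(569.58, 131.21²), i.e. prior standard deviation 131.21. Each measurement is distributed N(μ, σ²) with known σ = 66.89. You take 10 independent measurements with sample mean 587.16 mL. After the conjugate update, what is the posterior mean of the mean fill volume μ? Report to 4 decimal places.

For Normal data with known variance σ², a Normal(μ₀, σ₀²) prior on μ is conjugate. Posterior precision = 1/σ₀² + n/σ²; posterior mean is the precision-weighted average of μ₀ and x̄.
n·x̄ = 10·587.16 = 5871.6.
σ₀² = 131.21² = 17216.0641, σ² = 66.89² = 4474.2721; σ² + n·σ₀² = 4474.2721 + 10·17216.0641 = 176634.9131.
Posterior mean = (μ₀/σ₀² + n·x̄/σ²)/(1/σ₀² + n/σ²) = (σ²·μ₀ + σ₀²·n·x̄)/(σ² + n·σ₀²) = (4474.2721·569.58 + 17216.0641·5871.6)/176634.9131 = 103634297.872278/176634.9131 = 586.7147.

586.7147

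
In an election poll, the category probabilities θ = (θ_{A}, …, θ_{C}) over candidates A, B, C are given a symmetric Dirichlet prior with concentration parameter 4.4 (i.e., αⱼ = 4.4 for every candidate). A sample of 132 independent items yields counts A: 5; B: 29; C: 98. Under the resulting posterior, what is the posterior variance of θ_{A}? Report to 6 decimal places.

The Dirichlet prior is conjugate to the Multinomial likelihood: each posterior αⱼ = prior αⱼ + observed count nⱼ.
Posterior concentration: (9.4, 33.4, 102.4), total = 145.2.
Var[θ_j] = α_j(Σα−α_j)/((Σα)²(Σα+1)) = 9.4·135.8/(145.2²·146.2) = 0.000414.

0.000414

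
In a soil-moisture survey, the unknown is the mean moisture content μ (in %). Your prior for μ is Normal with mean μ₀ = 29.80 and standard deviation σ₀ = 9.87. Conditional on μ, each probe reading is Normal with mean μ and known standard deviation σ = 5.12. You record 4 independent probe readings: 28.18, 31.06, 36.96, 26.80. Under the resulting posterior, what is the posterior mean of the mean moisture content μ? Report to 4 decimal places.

30.6901

For Normal data with known variance σ², a Normal(μ₀, σ₀²) prior on μ is conjugate. Posterior precision = 1/σ₀² + n/σ²; posterior mean is the precision-weighted average of μ₀ and x̄.
Σxᵢ = 28.18 + 31.06 + 36.96 + 26.80 = 123, so n·x̄ = 123.
σ₀² = 9.87² = 97.4169, σ² = 5.12² = 26.2144; σ² + n·σ₀² = 26.2144 + 4·97.4169 = 415.882.
Posterior mean = (μ₀/σ₀² + n·x̄/σ²)/(1/σ₀² + n/σ²) = (σ²·μ₀ + σ₀²·n·x̄)/(σ² + n·σ₀²) = (26.2144·29.80 + 97.4169·123)/415.882 = 12763.46782/415.882 = 30.6901.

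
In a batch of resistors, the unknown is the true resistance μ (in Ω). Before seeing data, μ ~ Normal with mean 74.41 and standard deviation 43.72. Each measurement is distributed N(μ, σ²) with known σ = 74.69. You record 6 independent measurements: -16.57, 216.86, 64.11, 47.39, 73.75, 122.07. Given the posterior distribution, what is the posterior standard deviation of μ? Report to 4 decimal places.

25.0101

For Normal data with known variance σ², a Normal(μ₀, σ₀²) prior on μ is conjugate. Posterior precision = 1/σ₀² + n/σ²; posterior mean is the precision-weighted average of μ₀ and x̄.
σ₀² = 43.72² = 1911.4384, σ² = 74.69² = 5578.5961; σ² + n·σ₀² = 5578.5961 + 6·1911.4384 = 17047.2265.
Posterior precision = 1/σ₀² + n/σ² = 1/1911.4384 + 6/5578.5961 = (σ² + n·σ₀²)/(σ₀²σ²) = 17047.2265/(1911.4384·5578.5961); posterior variance σₙ² = σ₀²σ²/(σ² + n·σ₀²) = 1911.4384·5578.5961/17047.2265 = 625.506020.
Posterior SD = √σₙ² = √(1911.4384·5578.5961/17047.2265) = 25.0101.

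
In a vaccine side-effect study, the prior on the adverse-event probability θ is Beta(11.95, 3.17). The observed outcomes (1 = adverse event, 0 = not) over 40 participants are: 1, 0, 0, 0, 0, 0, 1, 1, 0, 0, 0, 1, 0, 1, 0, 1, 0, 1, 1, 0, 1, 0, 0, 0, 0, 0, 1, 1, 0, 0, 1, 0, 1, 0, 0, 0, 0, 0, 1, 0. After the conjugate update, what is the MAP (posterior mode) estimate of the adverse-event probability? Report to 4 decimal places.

The Beta prior is conjugate to a Binomial/Bernoulli likelihood; the update adds successes to α and failures to β.
Posterior: Beta(α+k, β+n−k) = Beta(11.95+14, 3.17+26) = Beta(25.95, 29.17).
Mode of Beta(a,b) for a,b>1 is (a−1)/(a+b−2) = 24.95/53.12 = 0.4697.

0.4697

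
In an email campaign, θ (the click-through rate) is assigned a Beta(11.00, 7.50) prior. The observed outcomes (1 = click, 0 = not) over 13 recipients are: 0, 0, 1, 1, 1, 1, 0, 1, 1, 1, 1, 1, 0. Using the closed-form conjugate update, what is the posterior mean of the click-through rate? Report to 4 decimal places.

0.6349

The Beta prior is conjugate to a Binomial/Bernoulli likelihood; the update adds successes to α and failures to β.
Posterior: Beta(α+k, β+n−k) = Beta(11.00+9, 7.50+4) = Beta(20.00, 11.50).
Posterior mean = α/(α+β) = 20.00/31.50 = 0.6349.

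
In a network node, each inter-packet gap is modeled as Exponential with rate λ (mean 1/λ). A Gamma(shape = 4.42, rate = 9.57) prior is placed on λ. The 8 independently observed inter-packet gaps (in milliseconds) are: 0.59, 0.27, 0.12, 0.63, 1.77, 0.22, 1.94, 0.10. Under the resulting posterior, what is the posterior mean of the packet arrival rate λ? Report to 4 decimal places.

With a Gamma(shape α, rate β) prior on the exponential rate λ, the posterior after n observations with total T = Σxᵢ is Gamma(α+n, β+T).
Sum of observations T = 5.64 milliseconds; n = 8.
Posterior: Gamma(4.42+8, 9.57+5.64) = Gamma(12.42, 15.21).
Posterior mean of λ = α/β = 12.42/15.21 = 0.8166.

0.8166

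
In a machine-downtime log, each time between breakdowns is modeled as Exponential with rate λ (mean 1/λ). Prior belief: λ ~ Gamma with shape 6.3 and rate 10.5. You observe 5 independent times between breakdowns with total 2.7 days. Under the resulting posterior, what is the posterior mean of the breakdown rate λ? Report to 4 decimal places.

0.8561

With a Gamma(shape α, rate β) prior on the exponential rate λ, the posterior after n observations with total T = Σxᵢ is Gamma(α+n, β+T).
Posterior: Gamma(6.3+5, 10.5+2.7) = Gamma(11.3, 13.2).
Posterior mean of λ = α/β = 11.3/13.2 = 0.8561.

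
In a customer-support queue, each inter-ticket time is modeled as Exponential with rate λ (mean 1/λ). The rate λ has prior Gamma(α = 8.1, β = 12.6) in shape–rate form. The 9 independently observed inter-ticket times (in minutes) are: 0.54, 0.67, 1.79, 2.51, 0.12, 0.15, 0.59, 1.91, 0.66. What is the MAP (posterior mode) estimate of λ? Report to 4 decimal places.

With a Gamma(shape α, rate β) prior on the exponential rate λ, the posterior after n observations with total T = Σxᵢ is Gamma(α+n, β+T).
Sum of observations T = 8.94 minutes; n = 9.
Posterior: Gamma(8.1+9, 12.6+8.94) = Gamma(17.1, 21.54).
Mode = (α−1)/β = 0.7474.

0.7474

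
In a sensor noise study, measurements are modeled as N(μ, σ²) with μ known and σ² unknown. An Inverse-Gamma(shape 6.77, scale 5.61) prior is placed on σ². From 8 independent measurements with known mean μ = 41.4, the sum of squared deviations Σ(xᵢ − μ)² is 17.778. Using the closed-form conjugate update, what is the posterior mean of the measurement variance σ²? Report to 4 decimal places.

1.4840

With known mean μ and an Inverse-Gamma(α, β) prior on σ², the Normal likelihood is conjugate: posterior is Inv-Gamma(α + n/2, β + Σ(xᵢ−μ)²/2).
Posterior: Inv-Gamma(6.77 + 8/2, 5.61 + 17.778/2) = Inv-Gamma(10.77, 14.4990).
E[σ²|data] = β/(α−1) = 14.4990/9.77 = 1.4840.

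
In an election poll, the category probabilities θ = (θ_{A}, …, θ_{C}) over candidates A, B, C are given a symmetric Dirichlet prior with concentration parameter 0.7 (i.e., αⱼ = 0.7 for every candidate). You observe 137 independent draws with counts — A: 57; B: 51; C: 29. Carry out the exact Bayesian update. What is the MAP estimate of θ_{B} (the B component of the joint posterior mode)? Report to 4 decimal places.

0.3725

The Dirichlet prior is conjugate to the Multinomial likelihood: each posterior αⱼ = prior αⱼ + observed count nⱼ.
Posterior concentration: (57.7, 51.7, 29.7), total = 139.1.
Joint mode component: (α_{B}−1)/(Σα−K) = 50.7/136.1 = 0.3725.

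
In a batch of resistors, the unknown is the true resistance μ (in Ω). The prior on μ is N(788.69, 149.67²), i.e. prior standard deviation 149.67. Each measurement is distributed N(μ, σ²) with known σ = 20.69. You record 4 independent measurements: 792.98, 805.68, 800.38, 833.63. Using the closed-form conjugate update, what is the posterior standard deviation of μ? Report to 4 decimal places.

10.3204

For Normal data with known variance σ², a Normal(μ₀, σ₀²) prior on μ is conjugate. Posterior precision = 1/σ₀² + n/σ²; posterior mean is the precision-weighted average of μ₀ and x̄.
σ₀² = 149.67² = 22401.1089, σ² = 20.69² = 428.0761; σ² + n·σ₀² = 428.0761 + 4·22401.1089 = 90032.5117.
Posterior precision = 1/σ₀² + n/σ² = 1/22401.1089 + 4/428.0761 = (σ² + n·σ₀²)/(σ₀²σ²) = 90032.5117/(22401.1089·428.0761); posterior variance σₙ² = σ₀²σ²/(σ² + n·σ₀²) = 22401.1089·428.0761/90032.5117 = 106.510183.
Posterior SD = √σₙ² = √(22401.1089·428.0761/90032.5117) = 10.3204.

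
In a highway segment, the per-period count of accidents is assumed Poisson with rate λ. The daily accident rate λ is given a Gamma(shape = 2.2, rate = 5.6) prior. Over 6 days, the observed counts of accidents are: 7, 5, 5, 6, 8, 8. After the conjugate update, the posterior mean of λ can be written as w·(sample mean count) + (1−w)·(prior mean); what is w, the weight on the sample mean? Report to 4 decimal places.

0.5172

With a Gamma(shape α, rate β) prior, the Poisson likelihood is conjugate: the posterior is Gamma(α + ΣXᵢ, β + n).
Posterior mean = (α₀+S)/(β₀+n) = [n/(β₀+n)]·(S/n) + [β₀/(β₀+n)]·(α₀/β₀), so only n and β₀ enter the weight.
Weight on data w = n/(β₀+n) = 6/(5.6+6) = 6/11.6 = 0.5172.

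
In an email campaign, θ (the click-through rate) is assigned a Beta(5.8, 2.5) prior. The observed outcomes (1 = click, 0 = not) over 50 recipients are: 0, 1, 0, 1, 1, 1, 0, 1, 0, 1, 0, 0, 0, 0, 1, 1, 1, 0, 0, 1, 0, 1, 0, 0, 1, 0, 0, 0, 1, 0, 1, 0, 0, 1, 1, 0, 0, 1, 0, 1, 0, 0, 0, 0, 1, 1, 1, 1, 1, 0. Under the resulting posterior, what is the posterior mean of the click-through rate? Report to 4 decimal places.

0.4940

The Beta prior is conjugate to a Binomial/Bernoulli likelihood; the update adds successes to α and failures to β.
Posterior: Beta(α+k, β+n−k) = Beta(5.8+23, 2.5+27) = Beta(28.8, 29.5).
Posterior mean = α/(α+β) = 28.8/58.3 = 0.4940.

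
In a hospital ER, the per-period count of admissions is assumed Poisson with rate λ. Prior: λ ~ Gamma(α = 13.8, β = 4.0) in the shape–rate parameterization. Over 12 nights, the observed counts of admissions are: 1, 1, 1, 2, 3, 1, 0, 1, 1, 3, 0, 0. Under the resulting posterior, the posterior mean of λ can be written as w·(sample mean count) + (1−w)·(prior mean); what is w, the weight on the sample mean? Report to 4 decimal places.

0.7500

With a Gamma(shape α, rate β) prior, the Poisson likelihood is conjugate: the posterior is Gamma(α + ΣXᵢ, β + n).
Posterior mean = (α₀+S)/(β₀+n) = [n/(β₀+n)]·(S/n) + [β₀/(β₀+n)]·(α₀/β₀), so only n and β₀ enter the weight.
Weight on data w = n/(β₀+n) = 12/(4.0+12) = 12/16.0 = 0.7500.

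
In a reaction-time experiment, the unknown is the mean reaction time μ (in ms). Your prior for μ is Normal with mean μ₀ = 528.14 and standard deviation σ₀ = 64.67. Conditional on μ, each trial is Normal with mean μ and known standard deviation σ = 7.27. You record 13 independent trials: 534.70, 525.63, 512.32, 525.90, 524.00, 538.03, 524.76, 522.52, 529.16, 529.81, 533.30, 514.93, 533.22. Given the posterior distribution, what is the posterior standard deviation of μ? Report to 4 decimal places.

For Normal data with known variance σ², a Normal(μ₀, σ₀²) prior on μ is conjugate. Posterior precision = 1/σ₀² + n/σ²; posterior mean is the precision-weighted average of μ₀ and x̄.
σ₀² = 64.67² = 4182.2089, σ² = 7.27² = 52.8529; σ² + n·σ₀² = 52.8529 + 13·4182.2089 = 54421.5686.
Posterior precision = 1/σ₀² + n/σ² = 1/4182.2089 + 13/52.8529 = (σ² + n·σ₀²)/(σ₀²σ²) = 54421.5686/(4182.2089·52.8529); posterior variance σₙ² = σ₀²σ²/(σ² + n·σ₀²) = 4182.2089·52.8529/54421.5686 = 4.061659.
Posterior SD = √σₙ² = √(4182.2089·52.8529/54421.5686) = 2.0154.

2.0154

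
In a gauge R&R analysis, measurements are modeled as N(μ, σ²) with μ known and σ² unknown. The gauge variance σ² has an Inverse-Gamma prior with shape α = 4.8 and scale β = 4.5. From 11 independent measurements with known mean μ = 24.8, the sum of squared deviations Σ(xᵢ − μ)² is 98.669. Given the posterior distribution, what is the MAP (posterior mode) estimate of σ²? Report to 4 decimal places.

With known mean μ and an Inverse-Gamma(α, β) prior on σ², the Normal likelihood is conjugate: posterior is Inv-Gamma(α + n/2, β + Σ(xᵢ−μ)²/2).
Posterior: Inv-Gamma(4.8 + 11/2, 4.5 + 98.669/2) = Inv-Gamma(10.30, 53.8345).
Mode = β/(α+1) = 53.8345/11.30 = 4.7641.

4.7641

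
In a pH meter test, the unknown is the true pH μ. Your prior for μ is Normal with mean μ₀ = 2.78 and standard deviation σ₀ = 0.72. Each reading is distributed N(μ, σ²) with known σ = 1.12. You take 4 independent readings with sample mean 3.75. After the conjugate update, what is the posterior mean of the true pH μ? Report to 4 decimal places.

3.3844

For Normal data with known variance σ², a Normal(μ₀, σ₀²) prior on μ is conjugate. Posterior precision = 1/σ₀² + n/σ²; posterior mean is the precision-weighted average of μ₀ and x̄.
n·x̄ = 4·3.75 = 15.
σ₀² = 0.72² = 0.5184, σ² = 1.12² = 1.2544; σ² + n·σ₀² = 1.2544 + 4·0.5184 = 3.328.
Posterior mean = (μ₀/σ₀² + n·x̄/σ²)/(1/σ₀² + n/σ²) = (σ²·μ₀ + σ₀²·n·x̄)/(σ² + n·σ₀²) = (1.2544·2.78 + 0.5184·15)/3.328 = 11.263232/3.328 = 3.3844.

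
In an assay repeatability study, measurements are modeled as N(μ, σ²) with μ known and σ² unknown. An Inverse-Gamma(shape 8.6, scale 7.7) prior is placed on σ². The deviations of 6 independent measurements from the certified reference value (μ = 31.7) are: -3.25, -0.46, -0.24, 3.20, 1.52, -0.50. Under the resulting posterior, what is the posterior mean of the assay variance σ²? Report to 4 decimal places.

1.8411

With known mean μ and an Inverse-Gamma(α, β) prior on σ², the Normal likelihood is conjugate: posterior is Inv-Gamma(α + n/2, β + Σ(xᵢ−μ)²/2).
Σ(xᵢ−μ)² = (-3.25)² + (-0.46)² + (-0.24)² + (3.20)² + (1.52)² + (-0.50)² = 23.6321.
Posterior: Inv-Gamma(8.6 + 6/2, 7.7 + 23.6321/2) = Inv-Gamma(11.60, 19.51605).
E[σ²|data] = β/(α−1) = 19.51605/10.60 = 1.8411.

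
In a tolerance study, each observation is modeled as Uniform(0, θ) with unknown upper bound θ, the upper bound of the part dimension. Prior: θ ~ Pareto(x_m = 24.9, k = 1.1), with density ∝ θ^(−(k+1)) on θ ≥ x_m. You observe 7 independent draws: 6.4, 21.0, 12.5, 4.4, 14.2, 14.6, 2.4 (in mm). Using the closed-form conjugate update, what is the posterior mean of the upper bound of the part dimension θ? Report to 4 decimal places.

A Pareto(scale x_m, shape k) prior on the upper bound θ of Uniform(0, θ) is conjugate: posterior is Pareto(max(x_m, max xᵢ), k + n).
Sample maximum = 21.0; prior scale x_m = 24.9 → posterior scale = max = 24.9.
Posterior shape = 1.1 + 7 = 8.1.
E[θ|data] = k·x_m/(k−1) = 8.1·24.9/7.1 = 28.4070.

28.4070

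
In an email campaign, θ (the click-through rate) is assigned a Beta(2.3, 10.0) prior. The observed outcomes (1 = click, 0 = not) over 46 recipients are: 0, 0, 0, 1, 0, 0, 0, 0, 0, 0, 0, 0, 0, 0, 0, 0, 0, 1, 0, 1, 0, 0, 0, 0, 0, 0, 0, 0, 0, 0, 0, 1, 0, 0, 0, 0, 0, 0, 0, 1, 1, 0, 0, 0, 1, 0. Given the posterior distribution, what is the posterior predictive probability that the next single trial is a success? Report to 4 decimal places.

The Beta prior is conjugate to a Binomial/Bernoulli likelihood; the update adds successes to α and failures to β.
Posterior: Beta(α+k, β+n−k) = Beta(2.3+7, 10.0+39) = Beta(9.3, 49.0).
For a single future Bernoulli trial, P(success | data) = α/(α+β) = 0.1595.

0.1595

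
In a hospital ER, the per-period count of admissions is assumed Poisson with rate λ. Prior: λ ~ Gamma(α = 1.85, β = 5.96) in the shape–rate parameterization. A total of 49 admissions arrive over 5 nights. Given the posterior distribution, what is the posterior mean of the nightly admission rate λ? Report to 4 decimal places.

With a Gamma(shape α, rate β) prior, the Poisson likelihood is conjugate: the posterior is Gamma(α + ΣXᵢ, β + n).
Posterior: Gamma(α+S, β+n) = Gamma(1.85+49, 5.96+5) = Gamma(50.85, 10.96).
Posterior mean = α/β = 50.85/10.96 = 4.6396.

4.6396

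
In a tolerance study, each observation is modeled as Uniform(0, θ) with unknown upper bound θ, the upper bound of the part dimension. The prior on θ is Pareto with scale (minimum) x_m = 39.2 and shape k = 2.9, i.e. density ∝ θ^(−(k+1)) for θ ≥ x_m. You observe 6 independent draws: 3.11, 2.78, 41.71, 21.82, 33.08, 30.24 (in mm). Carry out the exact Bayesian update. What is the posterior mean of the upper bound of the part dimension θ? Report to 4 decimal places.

A Pareto(scale x_m, shape k) prior on the upper bound θ of Uniform(0, θ) is conjugate: posterior is Pareto(max(x_m, max xᵢ), k + n).
Sample maximum = 41.71; prior scale x_m = 39.2 → posterior scale = max = 41.71.
Posterior shape = 2.9 + 6 = 8.9.
E[θ|data] = k·x_m/(k−1) = 8.9·41.71/7.9 = 46.9897.

46.9897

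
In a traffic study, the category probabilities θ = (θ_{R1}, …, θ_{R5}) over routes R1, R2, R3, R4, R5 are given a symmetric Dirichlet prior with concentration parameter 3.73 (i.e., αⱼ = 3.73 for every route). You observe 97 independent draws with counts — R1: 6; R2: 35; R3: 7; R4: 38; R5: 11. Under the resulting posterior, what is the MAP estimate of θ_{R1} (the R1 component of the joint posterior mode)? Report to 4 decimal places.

0.0789

The Dirichlet prior is conjugate to the Multinomial likelihood: each posterior αⱼ = prior αⱼ + observed count nⱼ.
Posterior concentration: (9.73, 38.73, 10.73, 41.73, 14.73), total = 115.65.
Joint mode component: (α_{R1}−1)/(Σα−K) = 8.73/110.65 = 0.0789.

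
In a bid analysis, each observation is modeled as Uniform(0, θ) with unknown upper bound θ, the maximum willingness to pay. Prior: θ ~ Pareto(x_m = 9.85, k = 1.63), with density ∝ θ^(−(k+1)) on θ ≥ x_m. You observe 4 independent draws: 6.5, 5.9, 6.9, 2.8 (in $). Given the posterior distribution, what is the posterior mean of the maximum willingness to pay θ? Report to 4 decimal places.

A Pareto(scale x_m, shape k) prior on the upper bound θ of Uniform(0, θ) is conjugate: posterior is Pareto(max(x_m, max xᵢ), k + n).
Sample maximum = 6.9; prior scale x_m = 9.85 → posterior scale = max = 9.85.
Posterior shape = 1.63 + 4 = 5.63.
E[θ|data] = k·x_m/(k−1) = 5.63·9.85/4.63 = 11.9774.

11.9774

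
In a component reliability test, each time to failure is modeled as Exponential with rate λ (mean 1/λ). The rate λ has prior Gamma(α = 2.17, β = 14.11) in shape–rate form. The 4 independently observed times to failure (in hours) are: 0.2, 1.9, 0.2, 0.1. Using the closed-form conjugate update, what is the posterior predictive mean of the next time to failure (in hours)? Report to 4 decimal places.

With a Gamma(shape α, rate β) prior on the exponential rate λ, the posterior after n observations with total T = Σxᵢ is Gamma(α+n, β+T).
Sum of observations T = 2.4 hours; n = 4.
Posterior: Gamma(2.17+4, 14.11+2.4) = Gamma(6.17, 16.51).
The predictive distribution for the next observation is Lomax; its mean is β/(α−1) = 16.51/5.17 = 3.1934.

3.1934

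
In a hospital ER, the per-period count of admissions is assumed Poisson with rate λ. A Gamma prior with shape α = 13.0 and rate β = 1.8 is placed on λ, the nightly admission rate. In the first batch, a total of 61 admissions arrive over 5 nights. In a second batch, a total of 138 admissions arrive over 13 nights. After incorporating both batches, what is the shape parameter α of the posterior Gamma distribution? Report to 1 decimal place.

With a Gamma(shape α, rate β) prior, the Poisson likelihood is conjugate: the posterior is Gamma(α + ΣXᵢ, β + n).
After batch 1: Gamma(α+S, β+n) = Gamma(13.0+61, 1.8+5) = Gamma(74.0, 6.8).
After batch 2: Gamma(α+S, β+n) = Gamma(74.0+138, 6.8+13) = Gamma(212.0, 19.8).
Posterior α = 212.0.

212.0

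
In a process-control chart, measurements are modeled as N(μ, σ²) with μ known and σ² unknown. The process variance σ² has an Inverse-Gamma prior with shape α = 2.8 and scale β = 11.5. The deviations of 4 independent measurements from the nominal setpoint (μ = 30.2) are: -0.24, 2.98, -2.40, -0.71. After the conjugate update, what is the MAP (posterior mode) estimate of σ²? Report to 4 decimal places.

With known mean μ and an Inverse-Gamma(α, β) prior on σ², the Normal likelihood is conjugate: posterior is Inv-Gamma(α + n/2, β + Σ(xᵢ−μ)²/2).
Σ(xᵢ−μ)² = (-0.24)² + (2.98)² + (-2.40)² + (-0.71)² = 15.2021.
Posterior: Inv-Gamma(2.8 + 4/2, 11.5 + 15.2021/2) = Inv-Gamma(4.80, 19.10105).
Mode = β/(α+1) = 19.10105/5.80 = 3.2933.

3.2933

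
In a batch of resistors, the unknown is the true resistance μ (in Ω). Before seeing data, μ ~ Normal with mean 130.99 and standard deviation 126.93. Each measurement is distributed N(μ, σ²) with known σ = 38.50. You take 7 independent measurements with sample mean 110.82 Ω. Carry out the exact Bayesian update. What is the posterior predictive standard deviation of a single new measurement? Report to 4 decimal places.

41.1248

For Normal data with known variance σ², a Normal(μ₀, σ₀²) prior on μ is conjugate. Posterior precision = 1/σ₀² + n/σ²; posterior mean is the precision-weighted average of μ₀ and x̄.
σ₀² = 126.93² = 16111.2249, σ² = 38.50² = 1482.25; σ² + n·σ₀² = 1482.25 + 7·16111.2249 = 114260.8243.
Posterior precision = 1/σ₀² + n/σ² = 1/16111.2249 + 7/1482.25 = (σ² + n·σ₀²)/(σ₀²σ²) = 114260.8243/(16111.2249·1482.25); posterior variance σₙ² = σ₀²σ²/(σ² + n·σ₀²) = 16111.2249·1482.25/114260.8243 = 209.003070.
Predictive variance for one new observation = σₙ² + σ² = 16111.2249·1482.25/114260.8243 + 1482.25 = σ²·(σ₀² + 114260.8243)/114260.8243 = 1482.25·130372.0492/114260.8243 = 1691.253070; SD = √(1482.25·130372.0492/114260.8243) = 41.1248.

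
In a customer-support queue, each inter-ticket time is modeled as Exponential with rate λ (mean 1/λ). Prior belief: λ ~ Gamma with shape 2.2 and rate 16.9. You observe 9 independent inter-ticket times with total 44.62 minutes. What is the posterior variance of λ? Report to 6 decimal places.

0.002959

With a Gamma(shape α, rate β) prior on the exponential rate λ, the posterior after n observations with total T = Σxᵢ is Gamma(α+n, β+T).
Posterior: Gamma(2.2+9, 16.9+44.62) = Gamma(11.2, 61.52).
Var = α/β² = 0.002959.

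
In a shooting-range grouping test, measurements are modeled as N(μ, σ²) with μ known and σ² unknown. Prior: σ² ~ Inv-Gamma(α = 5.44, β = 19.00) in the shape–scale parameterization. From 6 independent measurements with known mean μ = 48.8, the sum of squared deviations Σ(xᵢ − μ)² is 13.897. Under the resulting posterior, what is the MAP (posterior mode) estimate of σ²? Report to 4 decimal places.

With known mean μ and an Inverse-Gamma(α, β) prior on σ², the Normal likelihood is conjugate: posterior is Inv-Gamma(α + n/2, β + Σ(xᵢ−μ)²/2).
Posterior: Inv-Gamma(5.44 + 6/2, 19.00 + 13.897/2) = Inv-Gamma(8.44, 25.9485).
Mode = β/(α+1) = 25.9485/9.44 = 2.7488.

2.7488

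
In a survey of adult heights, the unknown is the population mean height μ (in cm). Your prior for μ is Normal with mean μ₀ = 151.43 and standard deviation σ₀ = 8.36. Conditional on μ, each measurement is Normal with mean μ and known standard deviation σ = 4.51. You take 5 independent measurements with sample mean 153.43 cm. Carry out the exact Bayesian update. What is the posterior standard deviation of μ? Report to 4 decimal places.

1.9607

For Normal data with known variance σ², a Normal(μ₀, σ₀²) prior on μ is conjugate. Posterior precision = 1/σ₀² + n/σ²; posterior mean is the precision-weighted average of μ₀ and x̄.
σ₀² = 8.36² = 69.8896, σ² = 4.51² = 20.3401; σ² + n·σ₀² = 20.3401 + 5·69.8896 = 369.7881.
Posterior precision = 1/σ₀² + n/σ² = 1/69.8896 + 5/20.3401 = (σ² + n·σ₀²)/(σ₀²σ²) = 369.7881/(69.8896·20.3401); posterior variance σₙ² = σ₀²σ²/(σ² + n·σ₀²) = 69.8896·20.3401/369.7881 = 3.844260.
Posterior SD = √σₙ² = √(69.8896·20.3401/369.7881) = 1.9607.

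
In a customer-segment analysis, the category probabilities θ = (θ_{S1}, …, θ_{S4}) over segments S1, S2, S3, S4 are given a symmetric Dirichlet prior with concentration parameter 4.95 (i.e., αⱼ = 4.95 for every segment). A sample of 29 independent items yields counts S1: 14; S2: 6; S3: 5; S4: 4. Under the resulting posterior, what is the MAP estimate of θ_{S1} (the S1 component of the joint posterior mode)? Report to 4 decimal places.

0.4007

The Dirichlet prior is conjugate to the Multinomial likelihood: each posterior αⱼ = prior αⱼ + observed count nⱼ.
Posterior concentration: (18.95, 10.95, 9.95, 8.95), total = 48.80.
Joint mode component: (α_{S1}−1)/(Σα−K) = 17.95/44.80 = 0.4007.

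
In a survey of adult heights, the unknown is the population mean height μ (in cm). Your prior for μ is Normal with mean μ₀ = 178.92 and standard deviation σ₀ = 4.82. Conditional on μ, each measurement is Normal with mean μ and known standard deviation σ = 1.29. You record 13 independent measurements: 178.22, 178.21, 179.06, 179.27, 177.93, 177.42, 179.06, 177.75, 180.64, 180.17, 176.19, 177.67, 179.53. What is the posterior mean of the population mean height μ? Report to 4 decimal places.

178.5497

For Normal data with known variance σ², a Normal(μ₀, σ₀²) prior on μ is conjugate. Posterior precision = 1/σ₀² + n/σ²; posterior mean is the precision-weighted average of μ₀ and x̄.
Σxᵢ = 178.22 + 178.21 + 179.06 + 179.27 + 177.93 + 177.42 + 179.06 + 177.75 + 180.64 + 180.17 + 176.19 + 177.67 + 179.53 = 2321.12, so n·x̄ = 2321.12.
σ₀² = 4.82² = 23.2324, σ² = 1.29² = 1.6641; σ² + n·σ₀² = 1.6641 + 13·23.2324 = 303.6853.
Posterior mean = (μ₀/σ₀² + n·x̄/σ²)/(1/σ₀² + n/σ²) = (σ²·μ₀ + σ₀²·n·x̄)/(σ² + n·σ₀²) = (1.6641·178.92 + 23.2324·2321.12)/303.6853 = 54222.92906/303.6853 = 178.5497.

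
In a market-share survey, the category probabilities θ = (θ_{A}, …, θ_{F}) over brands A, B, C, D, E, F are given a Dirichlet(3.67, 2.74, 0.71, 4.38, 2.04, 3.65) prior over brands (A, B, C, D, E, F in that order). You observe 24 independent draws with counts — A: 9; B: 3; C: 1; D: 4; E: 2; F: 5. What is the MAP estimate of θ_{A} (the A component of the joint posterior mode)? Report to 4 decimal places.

0.3316

The Dirichlet prior is conjugate to the Multinomial likelihood: each posterior αⱼ = prior αⱼ + observed count nⱼ.
Posterior concentration: (12.67, 5.74, 1.71, 8.38, 4.04, 8.65), total = 41.19.
Joint mode component: (α_{A}−1)/(Σα−K) = 11.67/35.19 = 0.3316.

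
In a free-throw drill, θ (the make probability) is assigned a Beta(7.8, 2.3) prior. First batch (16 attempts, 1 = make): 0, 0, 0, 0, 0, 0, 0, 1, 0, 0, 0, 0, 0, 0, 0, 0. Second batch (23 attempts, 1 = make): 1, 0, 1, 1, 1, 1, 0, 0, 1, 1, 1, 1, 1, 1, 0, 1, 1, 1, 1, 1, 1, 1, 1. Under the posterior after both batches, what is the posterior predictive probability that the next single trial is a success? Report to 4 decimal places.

0.5662

The Beta prior is conjugate to a Binomial/Bernoulli likelihood; the update adds successes to α and failures to β.
After batch 1: Beta(7.8+1, 2.3+15) = Beta(8.8, 17.3).
After batch 2: Beta(8.8+19, 17.3+4) = Beta(27.8, 21.3).
For a single future Bernoulli trial, P(success | data) = α/(α+β) = 0.5662.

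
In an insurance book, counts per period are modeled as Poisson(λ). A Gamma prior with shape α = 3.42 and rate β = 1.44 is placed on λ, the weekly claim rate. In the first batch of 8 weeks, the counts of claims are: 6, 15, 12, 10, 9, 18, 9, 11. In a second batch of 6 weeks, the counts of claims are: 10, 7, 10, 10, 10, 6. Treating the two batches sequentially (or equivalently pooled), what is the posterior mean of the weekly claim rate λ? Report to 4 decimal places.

9.4832

With a Gamma(shape α, rate β) prior, the Poisson likelihood is conjugate: the posterior is Gamma(α + ΣXᵢ, β + n).
Batch 1: sum of counts S = 90 over n = 8 weeks.
After batch 1: Gamma(α+S, β+n) = Gamma(3.42+90, 1.44+8) = Gamma(93.42, 9.44).
Batch 2: sum of counts S = 53 over n = 6 weeks.
After batch 2: Gamma(α+S, β+n) = Gamma(93.42+53, 9.44+6) = Gamma(146.42, 15.44).
Posterior mean = α/β = 146.42/15.44 = 9.4832.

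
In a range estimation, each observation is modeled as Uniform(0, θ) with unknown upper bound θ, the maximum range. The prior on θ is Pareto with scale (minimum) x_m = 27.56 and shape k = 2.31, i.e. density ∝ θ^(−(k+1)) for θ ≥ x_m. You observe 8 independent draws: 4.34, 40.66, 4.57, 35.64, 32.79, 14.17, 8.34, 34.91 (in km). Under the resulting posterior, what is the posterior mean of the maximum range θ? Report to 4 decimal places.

A Pareto(scale x_m, shape k) prior on the upper bound θ of Uniform(0, θ) is conjugate: posterior is Pareto(max(x_m, max xᵢ), k + n).
Sample maximum = 40.66; prior scale x_m = 27.56 → posterior scale = max = 40.66.
Posterior shape = 2.31 + 8 = 10.31.
E[θ|data] = k·x_m/(k−1) = 10.31·40.66/9.31 = 45.0273.

45.0273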